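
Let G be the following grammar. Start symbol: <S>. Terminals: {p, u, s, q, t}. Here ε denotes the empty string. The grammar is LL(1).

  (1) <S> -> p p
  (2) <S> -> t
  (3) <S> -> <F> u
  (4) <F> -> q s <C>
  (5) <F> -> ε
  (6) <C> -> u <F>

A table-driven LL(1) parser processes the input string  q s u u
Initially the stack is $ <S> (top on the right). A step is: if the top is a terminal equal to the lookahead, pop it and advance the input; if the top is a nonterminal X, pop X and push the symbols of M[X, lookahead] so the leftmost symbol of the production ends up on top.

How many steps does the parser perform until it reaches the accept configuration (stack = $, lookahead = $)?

8

     Stack        Input      Action
  1  $ <S>        q s u u $  expand <S> -> <F> u
  2  $ u <F>      q s u u $  expand <F> -> q s <C>
  3  $ u <C> s q  q s u u $  match q
  4  $ u <C> s    s u u $    match s
  5  $ u <C>      u u $      expand <C> -> u <F>
  6  $ u <F> u    u u $      match u
  7  $ u <F>      u $        expand <F> -> ε
  8  $ u          u $        match u
Accept reached after 8 steps.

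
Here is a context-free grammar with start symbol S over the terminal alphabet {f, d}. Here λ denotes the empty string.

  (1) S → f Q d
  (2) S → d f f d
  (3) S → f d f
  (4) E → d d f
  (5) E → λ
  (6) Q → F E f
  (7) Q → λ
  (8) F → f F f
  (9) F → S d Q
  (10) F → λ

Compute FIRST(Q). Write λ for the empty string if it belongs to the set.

{λ, d, f}

FIRST(S): from S→f Q d we get {f}; from S→d f f d we get {d}; from S→f d f we get {f}. So FIRST(S) = {d, f}.
FIRST(E): from E→d d f we get {d}; from E→λ we get {λ}. So FIRST(E) = {λ, d}.
FIRST(F): from F→f F f we get {f}; from F→S d Q we get {d, f}; from F→λ we get {λ}. So FIRST(F) = {λ, d, f}.
FIRST(Q): from Q→F E f we get {d, f}; from Q→λ we get {λ}. So FIRST(Q) = {λ, d, f}.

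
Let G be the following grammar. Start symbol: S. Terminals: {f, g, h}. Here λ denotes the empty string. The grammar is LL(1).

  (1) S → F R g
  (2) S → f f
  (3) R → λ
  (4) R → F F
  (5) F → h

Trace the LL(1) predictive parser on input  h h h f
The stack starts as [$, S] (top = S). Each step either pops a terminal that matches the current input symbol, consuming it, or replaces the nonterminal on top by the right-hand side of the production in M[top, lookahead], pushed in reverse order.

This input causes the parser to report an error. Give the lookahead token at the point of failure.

f

     Stack    Input      Action
  1  $ S      h h h f $  expand S → F R g
  2  $ g R F  h h h f $  expand F → h
  3  $ g R h  h h h f $  match h
  4  $ g R    h h f $    expand R → F F
  5  $ g F F  h h f $    expand F → h
  6  $ g F h  h h f $    match h
  7  $ g F    h f $      expand F → h
  8  $ g h    h f $      match h
  9  $ g      f $        error: top is terminal g but lookahead is f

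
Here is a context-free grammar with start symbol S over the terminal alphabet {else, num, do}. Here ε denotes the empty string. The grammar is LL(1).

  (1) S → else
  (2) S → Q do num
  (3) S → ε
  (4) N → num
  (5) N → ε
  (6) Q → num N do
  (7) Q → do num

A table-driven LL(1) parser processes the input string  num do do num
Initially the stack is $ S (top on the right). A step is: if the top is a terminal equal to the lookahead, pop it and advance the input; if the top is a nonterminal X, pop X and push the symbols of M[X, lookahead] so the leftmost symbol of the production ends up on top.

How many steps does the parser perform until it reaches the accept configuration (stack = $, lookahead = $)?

7

     Stack              Input            Action
  1  $ S                num do do num $  expand S → Q do num
  2  $ num do Q         num do do num $  expand Q → num N do
  3  $ num do do N num  num do do num $  match num
  4  $ num do do N      do do num $      expand N → ε
  5  $ num do do        do do num $      match do
  6  $ num do           do num $         match do
  7  $ num              num $            match num
Accept reached after 7 steps.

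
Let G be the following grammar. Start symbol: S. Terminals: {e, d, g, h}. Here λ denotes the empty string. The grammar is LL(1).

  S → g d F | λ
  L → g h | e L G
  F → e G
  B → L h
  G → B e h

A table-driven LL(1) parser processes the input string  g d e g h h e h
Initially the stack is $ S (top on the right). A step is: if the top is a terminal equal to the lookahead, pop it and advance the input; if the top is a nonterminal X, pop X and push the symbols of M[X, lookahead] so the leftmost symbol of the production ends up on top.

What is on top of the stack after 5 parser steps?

G

     Stack    Input              Action
  1  $ S      g d e g h h e h $  expand S → g d F
  2  $ F d g  g d e g h h e h $  match g
  3  $ F d    d e g h h e h $    match d
  4  $ F      e g h h e h $      expand F → e G
  5  $ G e    e g h h e h $      match e
Stack after step 5: $ G (top = G).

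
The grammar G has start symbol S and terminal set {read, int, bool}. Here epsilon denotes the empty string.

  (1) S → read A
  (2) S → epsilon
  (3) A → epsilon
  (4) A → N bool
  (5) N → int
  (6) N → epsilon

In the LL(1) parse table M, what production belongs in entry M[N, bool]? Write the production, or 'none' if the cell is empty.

N → epsilon

FIRST(S): from S→read A we get {read}; from S→epsilon we get {epsilon}. So FIRST(S) = {epsilon, read}.
FIRST(N): from N→int we get {int}; from N→epsilon we get {epsilon}. So FIRST(N) = {epsilon, int}.
FIRST(A): from A→epsilon we get {epsilon}; from A→N bool we get {bool, int}. So FIRST(A) = {epsilon, bool, int}.
FOLLOW(S) includes $ since S is the start symbol.
FOLLOW(N): in A→N bool, N is followed by bool with FIRST {bool}. Thus FOLLOW(N) = {bool}.
For N → int: FIRST(int) = {int}, so it goes in M[N, t] for t ∈ {int}.
For N → epsilon: FIRST(epsilon) = {epsilon}, so it goes in M[N, t] for t ∈ {}; since epsilon ∈ FIRST, also for every t ∈ FOLLOW(N) = {bool}.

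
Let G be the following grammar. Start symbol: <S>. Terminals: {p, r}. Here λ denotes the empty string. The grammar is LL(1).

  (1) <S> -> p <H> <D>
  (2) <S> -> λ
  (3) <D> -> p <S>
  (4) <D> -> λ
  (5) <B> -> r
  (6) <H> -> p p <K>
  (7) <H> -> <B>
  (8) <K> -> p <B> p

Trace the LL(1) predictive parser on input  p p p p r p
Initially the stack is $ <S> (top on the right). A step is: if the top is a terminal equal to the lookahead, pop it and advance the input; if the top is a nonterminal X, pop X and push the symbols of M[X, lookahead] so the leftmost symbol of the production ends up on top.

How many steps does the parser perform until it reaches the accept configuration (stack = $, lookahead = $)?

      Stack          Input          Action
   1  $ <S>          p p p p r p $  expand <S> -> p <H> <D>
   2  $ <D> <H> p    p p p p r p $  match p
   3  $ <D> <H>      p p p r p $    expand <H> -> p p <K>
   4  $ <D> <K> p p  p p p r p $    match p
   5  $ <D> <K> p    p p r p $      match p
   6  $ <D> <K>      p r p $        expand <K> -> p <B> p
   7  $ <D> p <B> p  p r p $        match p
   8  $ <D> p <B>    r p $          expand <B> -> r
   9  $ <D> p r      r p $          match r
  10  $ <D> p        p $            match p
  11  $ <D>          $              expand <D> -> λ
Accept reached after 11 steps.

11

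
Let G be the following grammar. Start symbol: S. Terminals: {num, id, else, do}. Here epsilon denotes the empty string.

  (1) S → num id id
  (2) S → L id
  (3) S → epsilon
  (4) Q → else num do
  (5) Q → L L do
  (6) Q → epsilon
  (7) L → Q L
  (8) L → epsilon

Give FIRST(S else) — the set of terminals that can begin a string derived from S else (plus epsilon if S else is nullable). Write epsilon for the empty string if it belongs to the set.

FIRST(S) = {epsilon, do, else, id, num}  (via L id)
FIRST(Q) = {epsilon, do, else}  (via L L do)
FIRST(L) = {epsilon, do, else}  (via Q L)
FIRST(S else): take FIRST of each symbol in turn, carrying on past any symbol whose FIRST contains epsilon; result {do, else, id, num}.

{do, else, id, num}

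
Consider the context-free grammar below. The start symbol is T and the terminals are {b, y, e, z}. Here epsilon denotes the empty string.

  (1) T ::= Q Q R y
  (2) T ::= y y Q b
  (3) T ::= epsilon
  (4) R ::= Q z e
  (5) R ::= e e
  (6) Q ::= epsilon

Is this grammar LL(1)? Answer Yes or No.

Yes

FIRST(T) = {epsilon, e, y, z}
FIRST(R) = {e, z}
FIRST(Q) = {epsilon}
FOLLOW(T) = {$}
FOLLOW(R) = {y}
FOLLOW(Q) = {b, e, z}
Each cell of M receives at most one production.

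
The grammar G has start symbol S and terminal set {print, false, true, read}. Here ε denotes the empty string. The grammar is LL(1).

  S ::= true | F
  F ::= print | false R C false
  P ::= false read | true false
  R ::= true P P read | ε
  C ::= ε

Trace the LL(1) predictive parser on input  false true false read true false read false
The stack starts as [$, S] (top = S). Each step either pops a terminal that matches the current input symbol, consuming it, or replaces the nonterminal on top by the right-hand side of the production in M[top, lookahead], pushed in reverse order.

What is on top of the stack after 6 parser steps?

false

step 1: stack=$ S  input=false true false read true false read false $  — expand S ::= F
step 2: stack=$ F  input=false true false read true false read false $  — expand F ::= false R C false
step 3: stack=$ false C R false  input=false true false read true false read false $  — match false
step 4: stack=$ false C R  input=true false read true false read false $  — expand R ::= true P P read
step 5: stack=$ false C read P P true  input=true false read true false read false $  — match true
step 6: stack=$ false C read P P  input=false read true false read false $  — expand P ::= false read
Stack after step 6: $ false C read P read false (top = false).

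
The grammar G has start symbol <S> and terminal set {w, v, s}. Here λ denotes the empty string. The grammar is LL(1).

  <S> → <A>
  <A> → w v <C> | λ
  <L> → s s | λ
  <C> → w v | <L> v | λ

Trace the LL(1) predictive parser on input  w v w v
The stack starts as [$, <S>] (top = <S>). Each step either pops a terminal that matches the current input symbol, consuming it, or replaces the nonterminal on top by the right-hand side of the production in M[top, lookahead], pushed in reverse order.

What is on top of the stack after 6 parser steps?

v

step 1: stack=$ <S>  input=w v w v $  — expand <S> → <A>
step 2: stack=$ <A>  input=w v w v $  — expand <A> → w v <C>
step 3: stack=$ <C> v w  input=w v w v $  — match w
step 4: stack=$ <C> v  input=v w v $  — match v
step 5: stack=$ <C>  input=w v $  — expand <C> → w v
step 6: stack=$ v w  input=w v $  — match w
Stack after step 6: $ v (top = v).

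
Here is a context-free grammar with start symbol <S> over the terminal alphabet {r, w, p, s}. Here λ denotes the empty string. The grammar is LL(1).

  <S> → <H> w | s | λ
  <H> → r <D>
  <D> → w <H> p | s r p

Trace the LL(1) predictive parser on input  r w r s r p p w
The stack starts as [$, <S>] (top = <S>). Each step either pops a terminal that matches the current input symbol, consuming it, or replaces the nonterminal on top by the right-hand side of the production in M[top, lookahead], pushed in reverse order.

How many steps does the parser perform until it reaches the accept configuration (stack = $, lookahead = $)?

step 1: stack=$ <S>  input=r w r s r p p w $  — expand <S> → <H> w
step 2: stack=$ w <H>  input=r w r s r p p w $  — expand <H> → r <D>
step 3: stack=$ w <D> r  input=r w r s r p p w $  — match r
step 4: stack=$ w <D>  input=w r s r p p w $  — expand <D> → w <H> p
step 5: stack=$ w p <H> w  input=w r s r p p w $  — match w
step 6: stack=$ w p <H>  input=r s r p p w $  — expand <H> → r <D>
step 7: stack=$ w p <D> r  input=r s r p p w $  — match r
step 8: stack=$ w p <D>  input=s r p p w $  — expand <D> → s r p
step 9: stack=$ w p p r s  input=s r p p w $  — match s
step 10: stack=$ w p p r  input=r p p w $  — match r
step 11: stack=$ w p p  input=p p w $  — match p
step 12: stack=$ w p  input=p w $  — match p
step 13: stack=$ w  input=w $  — match w
Accept reached after 13 steps.

13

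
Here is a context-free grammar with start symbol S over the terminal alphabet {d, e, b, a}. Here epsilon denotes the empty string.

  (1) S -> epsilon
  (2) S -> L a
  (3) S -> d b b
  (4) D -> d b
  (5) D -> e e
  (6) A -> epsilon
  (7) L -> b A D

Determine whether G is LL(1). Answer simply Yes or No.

Yes

FIRST(S) = {epsilon, b, d}
FIRST(D) = {d, e}
FIRST(A) = {epsilon}
FIRST(L) = {b}
FOLLOW(S) = {$}
FOLLOW(D) = {a}
FOLLOW(A) = {d, e}
FOLLOW(L) = {a}
Each cell of M receives at most one production.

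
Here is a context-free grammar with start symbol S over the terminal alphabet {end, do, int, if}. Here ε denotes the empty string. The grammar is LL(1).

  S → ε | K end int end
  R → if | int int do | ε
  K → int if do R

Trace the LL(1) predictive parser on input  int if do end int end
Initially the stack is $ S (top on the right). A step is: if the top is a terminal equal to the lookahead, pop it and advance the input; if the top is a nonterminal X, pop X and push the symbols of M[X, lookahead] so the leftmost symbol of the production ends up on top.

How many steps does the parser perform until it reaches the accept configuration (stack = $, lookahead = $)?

step 1: stack=$ S  input=int if do end int end $  — expand S → K end int end
step 2: stack=$ end int end K  input=int if do end int end $  — expand K → int if do R
step 3: stack=$ end int end R do if int  input=int if do end int end $  — match int
step 4: stack=$ end int end R do if  input=if do end int end $  — match if
step 5: stack=$ end int end R do  input=do end int end $  — match do
step 6: stack=$ end int end R  input=end int end $  — expand R → ε
step 7: stack=$ end int end  input=end int end $  — match end
step 8: stack=$ end int  input=int end $  — match int
step 9: stack=$ end  input=end $  — match end
Accept reached after 9 steps.

9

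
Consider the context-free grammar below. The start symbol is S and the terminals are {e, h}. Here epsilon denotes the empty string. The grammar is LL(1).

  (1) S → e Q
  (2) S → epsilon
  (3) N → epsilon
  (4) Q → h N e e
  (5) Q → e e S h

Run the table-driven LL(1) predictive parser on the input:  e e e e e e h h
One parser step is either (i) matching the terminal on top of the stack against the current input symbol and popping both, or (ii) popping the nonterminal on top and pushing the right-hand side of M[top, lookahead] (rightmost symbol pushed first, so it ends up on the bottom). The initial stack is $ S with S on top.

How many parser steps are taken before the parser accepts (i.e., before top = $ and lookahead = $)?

13

step 1: stack=$ S  input=e e e e e e h h $  — expand S → e Q
step 2: stack=$ Q e  input=e e e e e e h h $  — match e
step 3: stack=$ Q  input=e e e e e h h $  — expand Q → e e S h
step 4: stack=$ h S e e  input=e e e e e h h $  — match e
step 5: stack=$ h S e  input=e e e e h h $  — match e
step 6: stack=$ h S  input=e e e h h $  — expand S → e Q
step 7: stack=$ h Q e  input=e e e h h $  — match e
step 8: stack=$ h Q  input=e e h h $  — expand Q → e e S h
step 9: stack=$ h h S e e  input=e e h h $  — match e
step 10: stack=$ h h S e  input=e h h $  — match e
step 11: stack=$ h h S  input=h h $  — expand S → epsilon
step 12: stack=$ h h  input=h h $  — match h
step 13: stack=$ h  input=h $  — match h
Accept reached after 13 steps.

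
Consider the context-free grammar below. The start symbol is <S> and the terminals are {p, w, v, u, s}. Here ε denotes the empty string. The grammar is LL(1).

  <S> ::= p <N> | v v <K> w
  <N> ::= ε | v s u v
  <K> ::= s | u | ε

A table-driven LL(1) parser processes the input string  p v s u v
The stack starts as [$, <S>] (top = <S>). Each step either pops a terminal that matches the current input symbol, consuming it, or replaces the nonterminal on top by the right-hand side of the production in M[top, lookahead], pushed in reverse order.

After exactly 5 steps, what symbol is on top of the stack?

u

step 1: stack=$ <S>  input=p v s u v $  — expand <S> ::= p <N>
step 2: stack=$ <N> p  input=p v s u v $  — match p
step 3: stack=$ <N>  input=v s u v $  — expand <N> ::= v s u v
step 4: stack=$ v u s v  input=v s u v $  — match v
step 5: stack=$ v u s  input=s u v $  — match s
Stack after step 5: $ v u (top = u).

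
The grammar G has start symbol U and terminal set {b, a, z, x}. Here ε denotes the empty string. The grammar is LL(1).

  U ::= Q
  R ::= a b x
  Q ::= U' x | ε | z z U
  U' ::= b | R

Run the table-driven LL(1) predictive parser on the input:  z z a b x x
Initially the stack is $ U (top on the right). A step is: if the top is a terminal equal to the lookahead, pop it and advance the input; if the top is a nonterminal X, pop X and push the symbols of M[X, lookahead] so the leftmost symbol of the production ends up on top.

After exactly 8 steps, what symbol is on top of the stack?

a

step 1: stack=$ U  input=z z a b x x $  — expand U ::= Q
step 2: stack=$ Q  input=z z a b x x $  — expand Q ::= z z U
step 3: stack=$ U z z  input=z z a b x x $  — match z
step 4: stack=$ U z  input=z a b x x $  — match z
step 5: stack=$ U  input=a b x x $  — expand U ::= Q
step 6: stack=$ Q  input=a b x x $  — expand Q ::= U' x
step 7: stack=$ x U'  input=a b x x $  — expand U' ::= R
step 8: stack=$ x R  input=a b x x $  — expand R ::= a b x
Stack after step 8: $ x x b a (top = a).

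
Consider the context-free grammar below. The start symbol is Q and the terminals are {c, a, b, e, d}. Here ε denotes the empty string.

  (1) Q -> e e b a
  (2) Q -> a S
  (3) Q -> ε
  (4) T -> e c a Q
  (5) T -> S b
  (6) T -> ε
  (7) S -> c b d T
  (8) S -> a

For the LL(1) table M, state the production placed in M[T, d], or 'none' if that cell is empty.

FIRST(Q) = {ε, a, e}
FIRST(S) = {a, c}
FIRST(T) = {ε, a, c, e}  (via S b)
FOLLOW(Q) includes $ since Q is the start symbol.
FOLLOW(S): in Q->a S, the suffix after S is empty, so FOLLOW(S) ⊇ FOLLOW(Q) = {$, b}; in T->S b, S is followed by b with FIRST {b}. Thus FOLLOW(S) = {$, b}.
FOLLOW(T): in S->c b d T, the suffix after T is empty, so FOLLOW(T) ⊇ FOLLOW(S) = {$, b}. Thus FOLLOW(T) = {$, b}.
For T -> e c a Q: FIRST(e c a Q) = {e}, so it goes in M[T, t] for t ∈ {e}.
For T -> S b: FIRST(S b) = {a, c}, so it goes in M[T, t] for t ∈ {a, c}.
For T -> ε: FIRST(ε) = {ε}, so it goes in M[T, t] for t ∈ {}; since ε ∈ FIRST, also for every t ∈ FOLLOW(T) = {$, b}.
None of these place a production in M[T, d].

none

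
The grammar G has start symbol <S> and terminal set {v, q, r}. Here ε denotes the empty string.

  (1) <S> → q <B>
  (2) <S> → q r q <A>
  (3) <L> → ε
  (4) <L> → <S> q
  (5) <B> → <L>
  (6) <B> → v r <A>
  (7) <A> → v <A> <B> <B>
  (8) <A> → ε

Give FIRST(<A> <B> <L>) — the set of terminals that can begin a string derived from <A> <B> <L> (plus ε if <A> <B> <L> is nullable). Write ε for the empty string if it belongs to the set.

{ε, q, v}

FIRST(<S>): from <S>→q <B> we get {q}; from <S>→q r q <A> we get {q}. So FIRST(<S>) = {q}.
FIRST(<A>): from <A>→v <A> <B> <B> we get {v}; from <A>→ε we get {ε}. So FIRST(<A>) = {ε, v}.
FIRST(<L>): from <L>→ε we get {ε}; from <L>→<S> q we get {q}. So FIRST(<L>) = {ε, q}.
FIRST(<B>): from <B>→<L> we get {ε, q}; from <B>→v r <A> we get {v}. So FIRST(<B>) = {ε, q, v}.
FIRST(<A> <B> <L>): take FIRST of each symbol in turn, carrying on past any symbol whose FIRST contains ε; result {ε, q, v}.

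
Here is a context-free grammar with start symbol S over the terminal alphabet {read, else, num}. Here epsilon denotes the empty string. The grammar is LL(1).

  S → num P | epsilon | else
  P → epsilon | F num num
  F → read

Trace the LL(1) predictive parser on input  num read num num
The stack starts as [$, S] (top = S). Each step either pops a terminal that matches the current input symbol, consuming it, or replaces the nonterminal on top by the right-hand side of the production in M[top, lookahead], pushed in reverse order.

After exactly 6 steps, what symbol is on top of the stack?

step 1: stack=$ S  input=num read num num $  — expand S → num P
step 2: stack=$ P num  input=num read num num $  — match num
step 3: stack=$ P  input=read num num $  — expand P → F num num
step 4: stack=$ num num F  input=read num num $  — expand F → read
step 5: stack=$ num num read  input=read num num $  — match read
step 6: stack=$ num num  input=num num $  — match num
Stack after step 6: $ num (top = num).

num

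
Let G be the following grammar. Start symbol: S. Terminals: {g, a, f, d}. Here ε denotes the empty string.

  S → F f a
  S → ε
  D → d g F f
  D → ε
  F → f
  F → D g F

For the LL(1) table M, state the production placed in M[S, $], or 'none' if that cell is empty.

FIRST(D) = {ε, d}
FIRST(F) = {d, f, g}  (via D g F)
FIRST(S) = {ε, d, f, g}  (via F f a)
FOLLOW(S) includes $ since S is the start symbol.
FOLLOW(S): S appears on no right-hand side. Thus FOLLOW(S) = {$}.
For S → F f a: FIRST(F f a) = {d, f, g}, so it goes in M[S, t] for t ∈ {d, f, g}.
For S → ε: FIRST(ε) = {ε}, so it goes in M[S, t] for t ∈ {}; since ε ∈ FIRST, also for every t ∈ FOLLOW(S) = {$}.

S → ε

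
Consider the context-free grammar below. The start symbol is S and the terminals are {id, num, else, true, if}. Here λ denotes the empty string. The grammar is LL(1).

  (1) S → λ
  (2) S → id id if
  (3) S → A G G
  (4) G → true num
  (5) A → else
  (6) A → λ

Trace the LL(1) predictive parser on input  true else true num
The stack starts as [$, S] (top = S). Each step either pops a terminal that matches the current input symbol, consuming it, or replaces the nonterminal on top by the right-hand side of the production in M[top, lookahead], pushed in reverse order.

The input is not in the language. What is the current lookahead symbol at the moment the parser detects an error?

else

step 1: stack=$ S  input=true else true num $  — expand S → A G G
step 2: stack=$ G G A  input=true else true num $  — expand A → λ
step 3: stack=$ G G  input=true else true num $  — expand G → true num
step 4: stack=$ G num true  input=true else true num $  — match true
step 5: stack=$ G num  input=else true num $  — error: top is terminal num but lookahead is else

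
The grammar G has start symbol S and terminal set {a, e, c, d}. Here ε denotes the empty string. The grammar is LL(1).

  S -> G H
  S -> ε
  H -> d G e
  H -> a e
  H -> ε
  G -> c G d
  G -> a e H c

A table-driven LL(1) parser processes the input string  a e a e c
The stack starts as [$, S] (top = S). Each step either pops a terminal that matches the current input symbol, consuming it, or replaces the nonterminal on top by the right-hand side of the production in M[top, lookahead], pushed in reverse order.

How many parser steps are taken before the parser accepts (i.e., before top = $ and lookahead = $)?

     Stack        Input        Action
  1  $ S          a e a e c $  expand S -> G H
  2  $ H G        a e a e c $  expand G -> a e H c
  3  $ H c H e a  a e a e c $  match a
  4  $ H c H e    e a e c $    match e
  5  $ H c H      a e c $      expand H -> a e
  6  $ H c e a    a e c $      match a
  7  $ H c e      e c $        match e
  8  $ H c        c $          match c
  9  $ H          $            expand H -> ε
Accept reached after 9 steps.

9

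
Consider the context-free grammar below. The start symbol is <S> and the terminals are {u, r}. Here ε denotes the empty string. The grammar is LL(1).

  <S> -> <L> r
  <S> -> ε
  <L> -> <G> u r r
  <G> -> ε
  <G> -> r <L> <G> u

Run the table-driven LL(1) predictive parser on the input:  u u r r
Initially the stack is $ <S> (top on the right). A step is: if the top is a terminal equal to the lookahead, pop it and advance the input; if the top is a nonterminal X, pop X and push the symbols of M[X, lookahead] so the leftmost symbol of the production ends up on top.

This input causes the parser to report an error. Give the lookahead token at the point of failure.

u

     Stack          Input      Action
  1  $ <S>          u u r r $  expand <S> -> <L> r
  2  $ r <L>        u u r r $  expand <L> -> <G> u r r
  3  $ r r r u <G>  u u r r $  expand <G> -> ε
  4  $ r r r u      u u r r $  match u
  5  $ r r r        u r r $    error: top is terminal r but lookahead is u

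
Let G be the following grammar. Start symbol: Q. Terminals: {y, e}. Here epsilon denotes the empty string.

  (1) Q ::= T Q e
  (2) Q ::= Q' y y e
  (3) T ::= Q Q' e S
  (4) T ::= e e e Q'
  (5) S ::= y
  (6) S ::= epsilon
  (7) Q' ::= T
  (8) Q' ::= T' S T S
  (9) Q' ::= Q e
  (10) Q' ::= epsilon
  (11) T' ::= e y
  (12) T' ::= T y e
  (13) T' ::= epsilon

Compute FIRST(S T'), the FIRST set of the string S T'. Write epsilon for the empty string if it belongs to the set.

{epsilon, e, y}

FIRST(S): from S::=y we get {y}; from S::=epsilon we get {epsilon}. So FIRST(S) = {epsilon, y}.
FIRST(Q): from Q::=T Q e we get {e, y}; from Q::=Q' y y e we get {e, y}. So FIRST(Q) = {e, y}.
FIRST(T): from T::=Q Q' e S we get {e, y}; from T::=e e e Q' we get {e}. So FIRST(T) = {e, y}.
FIRST(T'): from T'::=e y we get {e}; from T'::=T y e we get {e, y}; from T'::=epsilon we get {epsilon}. So FIRST(T') = {epsilon, e, y}.
FIRST(Q'): from Q'::=T we get {e, y}; from Q'::=T' S T S we get {e, y}; from Q'::=Q e we get {e, y}; from Q'::=epsilon we get {epsilon}. So FIRST(Q') = {epsilon, e, y}.
FIRST(S T'): take FIRST of each symbol in turn, carrying on past any symbol whose FIRST contains epsilon; result {epsilon, e, y}.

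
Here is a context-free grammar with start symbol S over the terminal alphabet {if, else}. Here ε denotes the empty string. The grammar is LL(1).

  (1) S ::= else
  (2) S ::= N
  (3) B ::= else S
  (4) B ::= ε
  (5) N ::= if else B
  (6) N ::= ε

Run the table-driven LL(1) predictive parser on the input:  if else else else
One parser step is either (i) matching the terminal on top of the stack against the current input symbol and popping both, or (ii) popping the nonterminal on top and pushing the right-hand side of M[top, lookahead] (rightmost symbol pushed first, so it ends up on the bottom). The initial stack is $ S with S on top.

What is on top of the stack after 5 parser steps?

     Stack        Input                Action
  1  $ S          if else else else $  expand S ::= N
  2  $ N          if else else else $  expand N ::= if else B
  3  $ B else if  if else else else $  match if
  4  $ B else     else else else $     match else
  5  $ B          else else $          expand B ::= else S
Stack after step 5: $ S else (top = else).

else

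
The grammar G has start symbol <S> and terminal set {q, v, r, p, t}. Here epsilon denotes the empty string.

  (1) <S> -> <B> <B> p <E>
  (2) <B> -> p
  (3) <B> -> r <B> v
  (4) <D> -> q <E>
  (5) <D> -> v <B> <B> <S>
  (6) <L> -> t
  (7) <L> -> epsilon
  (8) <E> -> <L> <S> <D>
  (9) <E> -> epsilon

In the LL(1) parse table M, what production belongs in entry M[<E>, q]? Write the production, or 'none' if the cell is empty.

FIRST(<B>) = {p, r}
FIRST(<D>) = {q, v}
FIRST(<L>) = {epsilon, t}
FIRST(<S>) = {p, r}  (via <B> <B> p <E>)
FIRST(<E>) = {epsilon, p, r, t}  (via <L> <S> <D>)
FOLLOW(<S>) includes $ since <S> is the start symbol.
FOLLOW(<S>): in <D>->v <B> <B> <S>, the suffix after <S> is empty, so FOLLOW(<S>) ⊇ FOLLOW(<D>) = {$, q, v}; in <E>-><L> <S> <D>, <S> is followed by <D> with FIRST {q, v}. Thus FOLLOW(<S>) = {$, q, v}.
FOLLOW(<D>): in <E>-><L> <S> <D>, the suffix after <D> is empty, so FOLLOW(<D>) ⊇ FOLLOW(<E>) = {$, q, v}. Thus FOLLOW(<D>) = {$, q, v}.
FOLLOW(<E>): in <S>-><B> <B> p <E>, the suffix after <E> is empty, so FOLLOW(<E>) ⊇ FOLLOW(<S>) = {$, q, v}; in <D>->q <E>, the suffix after <E> is empty, so FOLLOW(<E>) ⊇ FOLLOW(<D>) = {$, q, v}. Thus FOLLOW(<E>) = {$, q, v}.
For <E> -> <L> <S> <D>: FIRST(<L> <S> <D>) = {p, r, t}, so it goes in M[<E>, t] for t ∈ {p, r, t}.
For <E> -> epsilon: FIRST(epsilon) = {epsilon}, so it goes in M[<E>, t] for t ∈ {}; since epsilon ∈ FIRST, also for every t ∈ FOLLOW(<E>) = {$, q, v}.

<E> -> epsilon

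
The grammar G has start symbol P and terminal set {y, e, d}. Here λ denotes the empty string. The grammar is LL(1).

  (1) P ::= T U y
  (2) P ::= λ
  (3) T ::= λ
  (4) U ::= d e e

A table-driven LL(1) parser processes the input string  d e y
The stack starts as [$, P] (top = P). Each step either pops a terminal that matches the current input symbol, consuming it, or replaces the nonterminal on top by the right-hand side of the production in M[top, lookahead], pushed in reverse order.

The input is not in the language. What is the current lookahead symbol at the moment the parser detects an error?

y

step 1: stack=$ P  input=d e y $  — expand P ::= T U y
step 2: stack=$ y U T  input=d e y $  — expand T ::= λ
step 3: stack=$ y U  input=d e y $  — expand U ::= d e e
step 4: stack=$ y e e d  input=d e y $  — match d
step 5: stack=$ y e e  input=e y $  — match e
step 6: stack=$ y e  input=y $  — error: top is terminal e but lookahead is y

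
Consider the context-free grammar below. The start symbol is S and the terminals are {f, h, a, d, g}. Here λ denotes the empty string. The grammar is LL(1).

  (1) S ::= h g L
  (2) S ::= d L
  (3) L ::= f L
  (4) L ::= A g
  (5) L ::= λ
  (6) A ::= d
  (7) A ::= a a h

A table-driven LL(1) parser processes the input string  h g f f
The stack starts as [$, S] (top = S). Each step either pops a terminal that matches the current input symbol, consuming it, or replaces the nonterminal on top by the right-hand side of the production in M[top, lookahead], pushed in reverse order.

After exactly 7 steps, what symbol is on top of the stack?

step 1: stack=$ S  input=h g f f $  — expand S ::= h g L
step 2: stack=$ L g h  input=h g f f $  — match h
step 3: stack=$ L g  input=g f f $  — match g
step 4: stack=$ L  input=f f $  — expand L ::= f L
step 5: stack=$ L f  input=f f $  — match f
step 6: stack=$ L  input=f $  — expand L ::= f L
step 7: stack=$ L f  input=f $  — match f
Stack after step 7: $ L (top = L).

L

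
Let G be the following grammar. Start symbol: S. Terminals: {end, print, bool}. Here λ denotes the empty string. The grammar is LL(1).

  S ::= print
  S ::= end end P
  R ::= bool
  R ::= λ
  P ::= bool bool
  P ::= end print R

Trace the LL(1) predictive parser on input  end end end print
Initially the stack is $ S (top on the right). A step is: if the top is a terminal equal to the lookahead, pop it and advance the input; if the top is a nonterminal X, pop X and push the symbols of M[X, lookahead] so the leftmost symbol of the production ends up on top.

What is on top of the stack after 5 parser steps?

print

step 1: stack=$ S  input=end end end print $  — expand S ::= end end P
step 2: stack=$ P end end  input=end end end print $  — match end
step 3: stack=$ P end  input=end end print $  — match end
step 4: stack=$ P  input=end print $  — expand P ::= end print R
step 5: stack=$ R print end  input=end print $  — match end
Stack after step 5: $ R print (top = print).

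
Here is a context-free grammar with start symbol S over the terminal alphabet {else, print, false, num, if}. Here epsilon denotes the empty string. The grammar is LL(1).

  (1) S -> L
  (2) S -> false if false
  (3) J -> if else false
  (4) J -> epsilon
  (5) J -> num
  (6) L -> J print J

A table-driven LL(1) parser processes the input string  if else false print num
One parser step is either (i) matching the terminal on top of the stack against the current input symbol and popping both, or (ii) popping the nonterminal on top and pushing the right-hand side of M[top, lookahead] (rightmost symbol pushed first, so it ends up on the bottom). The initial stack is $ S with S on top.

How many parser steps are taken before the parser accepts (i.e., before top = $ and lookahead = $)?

step 1: stack=$ S  input=if else false print num $  — expand S -> L
step 2: stack=$ L  input=if else false print num $  — expand L -> J print J
step 3: stack=$ J print J  input=if else false print num $  — expand J -> if else false
step 4: stack=$ J print false else if  input=if else false print num $  — match if
step 5: stack=$ J print false else  input=else false print num $  — match else
step 6: stack=$ J print false  input=false print num $  — match false
step 7: stack=$ J print  input=print num $  — match print
step 8: stack=$ J  input=num $  — expand J -> num
step 9: stack=$ num  input=num $  — match num
Accept reached after 9 steps.

9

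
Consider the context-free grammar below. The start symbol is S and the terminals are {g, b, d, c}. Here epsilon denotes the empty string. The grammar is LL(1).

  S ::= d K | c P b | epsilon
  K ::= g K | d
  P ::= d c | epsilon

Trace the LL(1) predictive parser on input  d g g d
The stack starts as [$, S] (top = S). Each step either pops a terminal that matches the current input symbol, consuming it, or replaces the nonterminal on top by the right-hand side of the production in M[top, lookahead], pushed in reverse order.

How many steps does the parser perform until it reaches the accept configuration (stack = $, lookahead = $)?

8

     Stack  Input      Action
  1  $ S    d g g d $  expand S ::= d K
  2  $ K d  d g g d $  match d
  3  $ K    g g d $    expand K ::= g K
  4  $ K g  g g d $    match g
  5  $ K    g d $      expand K ::= g K
  6  $ K g  g d $      match g
  7  $ K    d $        expand K ::= d
  8  $ d    d $        match d
Accept reached after 8 steps.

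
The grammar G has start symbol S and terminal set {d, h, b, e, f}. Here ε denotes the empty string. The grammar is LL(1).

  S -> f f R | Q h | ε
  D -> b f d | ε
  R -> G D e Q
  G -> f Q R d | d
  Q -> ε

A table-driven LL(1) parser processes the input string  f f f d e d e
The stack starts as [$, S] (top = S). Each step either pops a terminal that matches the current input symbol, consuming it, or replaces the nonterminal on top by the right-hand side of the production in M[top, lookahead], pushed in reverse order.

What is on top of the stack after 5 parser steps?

step 1: stack=$ S  input=f f f d e d e $  — expand S -> f f R
step 2: stack=$ R f f  input=f f f d e d e $  — match f
step 3: stack=$ R f  input=f f d e d e $  — match f
step 4: stack=$ R  input=f d e d e $  — expand R -> G D e Q
step 5: stack=$ Q e D G  input=f d e d e $  — expand G -> f Q R d
Stack after step 5: $ Q e D d R Q f (top = f).

f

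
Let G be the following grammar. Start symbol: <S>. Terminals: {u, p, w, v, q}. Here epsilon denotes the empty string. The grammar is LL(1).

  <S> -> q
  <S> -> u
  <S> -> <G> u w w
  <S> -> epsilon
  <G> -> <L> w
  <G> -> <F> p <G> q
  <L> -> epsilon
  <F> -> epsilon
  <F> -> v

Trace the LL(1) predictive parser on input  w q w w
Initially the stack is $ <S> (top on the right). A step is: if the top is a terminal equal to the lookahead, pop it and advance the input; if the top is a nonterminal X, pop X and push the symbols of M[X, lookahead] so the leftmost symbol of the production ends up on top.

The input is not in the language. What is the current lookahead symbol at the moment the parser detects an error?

q

step 1: stack=$ <S>  input=w q w w $  — expand <S> -> <G> u w w
step 2: stack=$ w w u <G>  input=w q w w $  — expand <G> -> <L> w
step 3: stack=$ w w u w <L>  input=w q w w $  — expand <L> -> epsilon
step 4: stack=$ w w u w  input=w q w w $  — match w
step 5: stack=$ w w u  input=q w w $  — error: top is terminal u but lookahead is q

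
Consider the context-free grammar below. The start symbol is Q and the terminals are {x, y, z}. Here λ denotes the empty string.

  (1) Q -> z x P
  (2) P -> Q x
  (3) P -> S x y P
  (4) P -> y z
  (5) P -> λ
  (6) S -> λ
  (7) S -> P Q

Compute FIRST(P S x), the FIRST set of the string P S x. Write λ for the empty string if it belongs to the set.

FIRST(Q) = {z}
FIRST(P) = {λ, x, y, z}  (via Q x, S x y P)
FIRST(S) = {λ, x, y, z}  (via P Q)
FIRST(P S x): take FIRST of each symbol in turn, carrying on past any symbol whose FIRST contains λ; result {x, y, z}.

{x, y, z}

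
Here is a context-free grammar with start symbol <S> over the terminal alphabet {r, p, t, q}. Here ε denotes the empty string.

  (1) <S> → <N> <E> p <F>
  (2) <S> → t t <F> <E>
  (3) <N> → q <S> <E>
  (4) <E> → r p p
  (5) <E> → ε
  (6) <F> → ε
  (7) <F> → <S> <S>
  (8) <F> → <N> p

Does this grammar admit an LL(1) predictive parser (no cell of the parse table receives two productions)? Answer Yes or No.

FIRST(<S>) = {q, t}
FIRST(<N>) = {q}
FIRST(<E>) = {ε, r}
FIRST(<F>) = {ε, q, t}
FOLLOW(<S>) = {$, p, q, r, t}
FOLLOW(<N>) = {p, r}
FOLLOW(<E>) = {$, p, q, r, t}
FOLLOW(<F>) = {$, p, q, r, t}
Cell M[<E>, r] receives both <E> → r p p and <E> → ε — the grammar is not LL(1).

No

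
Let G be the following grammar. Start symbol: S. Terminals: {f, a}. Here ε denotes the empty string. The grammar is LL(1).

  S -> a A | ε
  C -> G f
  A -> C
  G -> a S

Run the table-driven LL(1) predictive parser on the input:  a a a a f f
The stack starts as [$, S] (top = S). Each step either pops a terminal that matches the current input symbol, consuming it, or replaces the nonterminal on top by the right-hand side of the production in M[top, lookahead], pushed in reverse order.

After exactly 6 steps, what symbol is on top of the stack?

     Stack    Input          Action
  1  $ S      a a a a f f $  expand S -> a A
  2  $ A a    a a a a f f $  match a
  3  $ A      a a a f f $    expand A -> C
  4  $ C      a a a f f $    expand C -> G f
  5  $ f G    a a a f f $    expand G -> a S
  6  $ f S a  a a a f f $    match a
Stack after step 6: $ f S (top = S).

S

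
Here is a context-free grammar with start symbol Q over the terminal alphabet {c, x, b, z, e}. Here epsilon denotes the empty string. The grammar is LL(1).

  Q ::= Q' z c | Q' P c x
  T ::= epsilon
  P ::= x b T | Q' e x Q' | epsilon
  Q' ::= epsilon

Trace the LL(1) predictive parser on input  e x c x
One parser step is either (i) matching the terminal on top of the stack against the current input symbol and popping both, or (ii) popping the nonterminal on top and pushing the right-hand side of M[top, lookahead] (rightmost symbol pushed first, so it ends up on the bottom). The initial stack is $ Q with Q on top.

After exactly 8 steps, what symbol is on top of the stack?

x

step 1: stack=$ Q  input=e x c x $  — expand Q ::= Q' P c x
step 2: stack=$ x c P Q'  input=e x c x $  — expand Q' ::= epsilon
step 3: stack=$ x c P  input=e x c x $  — expand P ::= Q' e x Q'
step 4: stack=$ x c Q' x e Q'  input=e x c x $  — expand Q' ::= epsilon
step 5: stack=$ x c Q' x e  input=e x c x $  — match e
step 6: stack=$ x c Q' x  input=x c x $  — match x
step 7: stack=$ x c Q'  input=c x $  — expand Q' ::= epsilon
step 8: stack=$ x c  input=c x $  — match c
Stack after step 8: $ x (top = x).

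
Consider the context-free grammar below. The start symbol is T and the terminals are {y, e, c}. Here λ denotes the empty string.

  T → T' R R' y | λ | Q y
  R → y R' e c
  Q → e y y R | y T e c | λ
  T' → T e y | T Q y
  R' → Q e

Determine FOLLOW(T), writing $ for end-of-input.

FIRST(R) = {y}
FIRST(Q) = {λ, e, y}
FIRST(R') = {e, y}  (via Q e)
FIRST(T) = {λ, e, y}  (via T' R R' y, Q y)
FIRST(T') = {e, y}  (via T e y, T Q y)
FOLLOW(T) includes $ since T is the start symbol.
FOLLOW(T): in Q→y T e c, T is followed by e c with FIRST {e}; in T'→T e y, T is followed by e y with FIRST {e}; in T'→T Q y, T is followed by Q y with FIRST {e, y}. Thus FOLLOW(T) = {$, e, y}.
FOLLOW(Q): in T→Q y, Q is followed by y with FIRST {y}; in T'→T Q y, Q is followed by y with FIRST {y}; in R'→Q e, Q is followed by e with FIRST {e}. Thus FOLLOW(Q) = {e, y}.
FOLLOW(R): in T→T' R R' y, R is followed by R' y with FIRST {e, y}; in Q→e y y R, the suffix after R is empty, so FOLLOW(R) ⊇ FOLLOW(Q) = {e, y}. Thus FOLLOW(R) = {e, y}.
FOLLOW(T'): in T→T' R R' y, T' is followed by R R' y with FIRST {y}. Thus FOLLOW(T') = {y}.
FOLLOW(R'): in T→T' R R' y, R' is followed by y with FIRST {y}; in R→y R' e c, R' is followed by e c with FIRST {e}. Thus FOLLOW(R') = {e, y}.

{$, e, y}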